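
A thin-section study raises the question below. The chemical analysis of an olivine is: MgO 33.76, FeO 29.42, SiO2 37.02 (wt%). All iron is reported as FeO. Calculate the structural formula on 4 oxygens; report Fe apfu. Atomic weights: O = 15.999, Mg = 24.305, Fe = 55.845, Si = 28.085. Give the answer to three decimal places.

MgO (M=40.304): mol = 0.83763; Mg = 0.83763, O = 0.83763.
FeO (M=71.844): mol = 0.40950; Fe = 0.40950, O = 0.40950.
SiO2 (M=60.083): mol = 0.61615; Si = 0.61615, O = 1.23230.
ΣO = 2.47943; factor = 4/ΣO = 1.61327.
Fe apfu = 0.40950 × 1.61327 = 0.661.

0.661 Fe apfu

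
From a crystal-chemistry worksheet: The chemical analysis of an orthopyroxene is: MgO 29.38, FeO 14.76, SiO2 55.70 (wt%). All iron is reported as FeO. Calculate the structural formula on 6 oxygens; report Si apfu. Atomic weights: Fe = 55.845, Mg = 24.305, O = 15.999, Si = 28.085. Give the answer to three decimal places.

1.995 Si apfu

MgO: 29.38/40.304 = 0.72896 mol → 0.72896 mol Mg, 0.72896 mol O.
FeO: 14.76/71.844 = 0.20545 mol → 0.20545 mol Fe, 0.20545 mol O.
SiO2: 55.70/60.083 = 0.92705 mol → 0.92705 mol Si, 1.85410 mol O.
Total oxygen = 2.78851 mol. Normalization factor = 6/2.78851 = 2.15169.
Si per 6 O = 0.92705 × 2.15169 = 1.995.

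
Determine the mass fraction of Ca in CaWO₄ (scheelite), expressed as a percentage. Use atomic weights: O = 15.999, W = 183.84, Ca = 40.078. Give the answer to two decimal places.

13.92 weight percent

Formula mass = 1*40.078 + 1*183.84 + 4*15.999 = 287.914 g/mol, of which 40.078 g is Ca.
So Ca makes up 40.078/287.914 = 0.1392 of the mass, i.e. 13.92%.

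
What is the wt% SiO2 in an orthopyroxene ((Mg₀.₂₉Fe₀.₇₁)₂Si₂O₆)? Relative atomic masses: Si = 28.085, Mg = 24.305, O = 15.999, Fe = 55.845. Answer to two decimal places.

48.94 wt%

Molar mass of (Mg₀.₂₉Fe₀.₇₁)₂Si₂O₆ = 0.58×24.305 + 1.42×55.845 + 2×28.085 + 6×15.999 = 245.561 g/mol.
Each formula unit contains 2 Si, equivalent to 2/1 = 2.0000 mol SiO2.
M(SiO2) = 1×28.085 + 2×15.999 = 60.083 g/mol.
Mass of SiO2 per formula unit = 2.0000 × 60.083 = 120.166 g.
SiO2 wt% = 120.166 / 245.561 × 100 = 48.94%.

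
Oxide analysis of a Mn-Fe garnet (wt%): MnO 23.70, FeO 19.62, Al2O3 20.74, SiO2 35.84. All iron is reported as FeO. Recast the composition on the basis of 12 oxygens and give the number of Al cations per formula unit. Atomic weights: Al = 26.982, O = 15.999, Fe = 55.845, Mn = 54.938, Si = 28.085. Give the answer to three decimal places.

2.025 Al apfu

23.70 wt% MnO ÷ 70.937 g/mol = 0.33410 mol, giving 0.33410 Mn and 0.33410 O.
19.62 wt% FeO ÷ 71.844 g/mol = 0.27309 mol, giving 0.27309 Fe and 0.27309 O.
20.74 wt% Al2O3 ÷ 101.961 g/mol = 0.20341 mol, giving 0.40682 Al and 0.61023 O.
35.84 wt% SiO2 ÷ 60.083 g/mol = 0.59651 mol, giving 0.59651 Si and 1.19302 O.
Oxygen sums to 2.41044; scaling by 12/2.41044 = 4.97834 puts the formula on 12 O.
Al: 0.40682 × 4.97834 = 2.025 atoms per formula unit.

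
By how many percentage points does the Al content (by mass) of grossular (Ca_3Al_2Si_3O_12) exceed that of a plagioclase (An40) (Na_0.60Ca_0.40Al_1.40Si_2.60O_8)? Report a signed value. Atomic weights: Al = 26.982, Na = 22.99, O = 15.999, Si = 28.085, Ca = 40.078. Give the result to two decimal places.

-2.08 percentage points

Al in Ca_3Al_2Si_3O_12: molar mass 450.441 g/mol; 2×26.982 = 53.964 g → 11.98 wt%.
Al in Na_0.60Ca_0.40Al_1.40Si_2.60O_8: molar mass 268.613 g/mol; 1.40×26.982 = 37.775 g → 14.06 wt%.
Difference = 11.98 − 14.06 = -2.08 percentage points.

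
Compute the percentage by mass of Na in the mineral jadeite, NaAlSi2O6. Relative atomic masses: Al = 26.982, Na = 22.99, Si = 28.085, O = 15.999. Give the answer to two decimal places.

11.37 weight percent

Molar mass of NaAlSi2O6: 1×22.99 + 1×26.982 + 2×28.085 + 6×15.999 = 202.136 g/mol.
Mass of Na per formula unit: 1 × 22.99 = 22.990 g.
Weight fraction Na = 22.990 / 202.136 = 0.1137.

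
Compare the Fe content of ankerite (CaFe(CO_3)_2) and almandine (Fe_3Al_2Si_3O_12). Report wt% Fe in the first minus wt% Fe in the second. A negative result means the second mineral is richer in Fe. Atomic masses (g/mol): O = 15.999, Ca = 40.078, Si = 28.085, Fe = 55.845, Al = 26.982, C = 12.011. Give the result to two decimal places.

-7.80 percentage points

First mineral: 55.845 g Fe in 215.939 g formula = 25.86 wt% Fe.
Second mineral: 167.535 g Fe in 497.742 g formula = 33.66 wt% Fe.
25.86% − 33.66% gives a difference of -7.80 percentage points.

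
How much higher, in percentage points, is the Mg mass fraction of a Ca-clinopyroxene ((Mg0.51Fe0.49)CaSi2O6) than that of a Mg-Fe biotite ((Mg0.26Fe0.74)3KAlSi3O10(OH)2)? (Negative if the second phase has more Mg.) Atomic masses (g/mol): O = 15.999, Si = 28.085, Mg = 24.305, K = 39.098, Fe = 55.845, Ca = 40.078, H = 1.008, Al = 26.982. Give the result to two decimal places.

1.45 percentage points

First mineral: 12.396 g Mg in 232.002 g formula = 5.34 wt% Mg.
Second mineral: 18.958 g Mg in 487.273 g formula = 3.89 wt% Mg.
5.34% − 3.89% gives a difference of 1.45 percentage points.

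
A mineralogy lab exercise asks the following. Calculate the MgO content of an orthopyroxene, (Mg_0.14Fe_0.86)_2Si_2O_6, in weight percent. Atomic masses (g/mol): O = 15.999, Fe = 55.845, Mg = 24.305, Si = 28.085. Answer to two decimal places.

4.43 wt%

Formula mass = 255.023 g/mol.
0.28 Mg → 0.2800 mol MgO per formula unit; M(MgO) = 40.304, so MgO mass = 11.285 g.
11.285/255.023 × 100 = 4.43 wt%.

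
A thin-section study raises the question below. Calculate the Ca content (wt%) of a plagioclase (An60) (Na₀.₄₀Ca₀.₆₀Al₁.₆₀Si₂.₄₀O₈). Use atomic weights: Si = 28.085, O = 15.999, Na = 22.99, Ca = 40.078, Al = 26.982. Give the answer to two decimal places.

Molar mass of Na₀.₄₀Ca₀.₆₀Al₁.₆₀Si₂.₄₀O₈: 0.40*22.99 + 0.60*40.078 + 1.60*26.982 + 2.40*28.085 + 8*15.999 = 271.810 g/mol.
Mass of Ca per formula unit: 0.60 × 40.078 = 24.047 g.
Weight fraction Ca = 24.047 / 271.810 = 0.0885.

8.85 wt%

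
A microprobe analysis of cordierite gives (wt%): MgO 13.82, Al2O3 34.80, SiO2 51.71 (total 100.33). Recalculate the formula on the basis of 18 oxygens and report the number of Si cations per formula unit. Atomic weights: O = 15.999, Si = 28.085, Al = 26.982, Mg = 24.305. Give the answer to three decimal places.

5.017 Si apfu

MgO (M=40.304): mol = 0.34289; Mg = 0.34289, O = 0.34289.
Al2O3 (M=101.961): mol = 0.34131; Al = 0.68262, O = 1.02393.
SiO2 (M=60.083): mol = 0.86064; Si = 0.86064, O = 1.72128.
ΣO = 3.08810; factor = 18/ΣO = 5.82883.
Si apfu = 0.86064 × 5.82883 = 5.017.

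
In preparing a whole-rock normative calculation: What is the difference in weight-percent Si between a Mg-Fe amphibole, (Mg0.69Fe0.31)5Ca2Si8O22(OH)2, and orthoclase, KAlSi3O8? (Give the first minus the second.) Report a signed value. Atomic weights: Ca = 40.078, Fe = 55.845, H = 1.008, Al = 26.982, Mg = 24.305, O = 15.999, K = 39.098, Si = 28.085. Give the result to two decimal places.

-4.18 percentage points

M((Mg0.69Fe0.31)5Ca2Si8O22(OH)2) = 861.240 g/mol, so wt% Si = 224.680/861.240 × 100 = 26.09%.
M(KAlSi3O8) = 278.327 g/mol, so wt% Si = 84.255/278.327 × 100 = 30.27%.
26.09 − 30.27 = -4.18 pp.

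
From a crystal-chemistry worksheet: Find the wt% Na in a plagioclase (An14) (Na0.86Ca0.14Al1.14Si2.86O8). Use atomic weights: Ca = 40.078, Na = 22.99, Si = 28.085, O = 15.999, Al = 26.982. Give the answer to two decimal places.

7.48 weight percent

Molar mass of Na0.86Ca0.14Al1.14Si2.86O8: 0.86·22.99 + 0.14·40.078 + 1.14·26.982 + 2.86·28.085 + 8·15.999 = 264.457 g/mol.
Mass of Na per formula unit: 0.86 × 22.99 = 19.771 g.
Weight fraction Na = 19.771 / 264.457 = 0.0748.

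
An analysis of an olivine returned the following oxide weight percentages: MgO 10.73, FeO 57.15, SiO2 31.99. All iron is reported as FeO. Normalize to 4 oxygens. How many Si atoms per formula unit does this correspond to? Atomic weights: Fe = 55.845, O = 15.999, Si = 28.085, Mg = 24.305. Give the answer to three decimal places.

MgO (M=40.304): mol = 0.26623; Mg = 0.26623, O = 0.26623.
FeO (M=71.844): mol = 0.79547; Fe = 0.79547, O = 0.79547.
SiO2 (M=60.083): mol = 0.53243; Si = 0.53243, O = 1.06486.
ΣO = 2.12656; factor = 4/ΣO = 1.88097.
Si apfu = 0.53243 × 1.88097 = 1.001.

1.001 Si apfu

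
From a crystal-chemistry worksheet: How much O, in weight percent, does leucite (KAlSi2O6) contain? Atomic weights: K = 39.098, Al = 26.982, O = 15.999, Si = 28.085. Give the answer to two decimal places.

43.98 weight percent

Molar mass of KAlSi2O6: 1*39.098 + 1*26.982 + 2*28.085 + 6*15.999 = 218.244 g/mol.
Mass of O per formula unit: 6 × 15.999 = 95.994 g.
Weight fraction O = 95.994 / 218.244 = 0.4398.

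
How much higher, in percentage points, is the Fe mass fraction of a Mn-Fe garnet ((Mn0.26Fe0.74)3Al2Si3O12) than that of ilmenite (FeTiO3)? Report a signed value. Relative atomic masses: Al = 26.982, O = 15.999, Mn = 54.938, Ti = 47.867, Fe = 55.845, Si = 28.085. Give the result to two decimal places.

-11.87 percentage points

First mineral: 123.976 g Fe in 497.035 g formula = 24.94 wt% Fe.
Second mineral: 55.845 g Fe in 151.709 g formula = 36.81 wt% Fe.
24.94% − 36.81% gives a difference of -11.87 percentage points.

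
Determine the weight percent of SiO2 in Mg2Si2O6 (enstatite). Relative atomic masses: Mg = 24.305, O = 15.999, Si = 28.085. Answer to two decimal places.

M(Mg2Si2O6) = 200.774 g/mol; M(SiO2) = 60.083 g/mol.
Moles SiO2 per formula unit = 2 Si ÷ 1 = 2.0000.
SiO2 fraction = (2.0000 × 60.083) / 200.774 = 120.166/200.774 = 0.5985.

59.85 wt%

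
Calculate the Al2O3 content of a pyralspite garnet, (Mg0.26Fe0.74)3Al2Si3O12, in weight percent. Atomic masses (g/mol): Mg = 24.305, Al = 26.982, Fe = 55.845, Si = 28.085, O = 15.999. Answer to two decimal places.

21.55 wt%

Formula mass = 473.141 g/mol.
2 Al → 1.0000 mol Al2O3 per formula unit; M(Al2O3) = 101.961, so Al2O3 mass = 101.961 g.
101.961/473.141 × 100 = 21.55 wt%.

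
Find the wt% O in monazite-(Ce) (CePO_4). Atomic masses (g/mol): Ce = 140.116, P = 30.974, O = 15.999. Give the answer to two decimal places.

Formula mass = 1*140.116 + 1*30.974 + 4*15.999 = 235.086 g/mol, of which 63.996 g is O.
So O makes up 63.996/235.086 = 0.2722 of the mass, i.e. 27.22%.

27.22 weight percent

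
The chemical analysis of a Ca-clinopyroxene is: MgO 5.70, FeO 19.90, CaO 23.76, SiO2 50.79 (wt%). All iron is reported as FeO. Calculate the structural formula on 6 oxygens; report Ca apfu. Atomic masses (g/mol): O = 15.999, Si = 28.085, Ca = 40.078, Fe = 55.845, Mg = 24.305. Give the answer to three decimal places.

MgO (M=40.304): mol = 0.14143; Mg = 0.14143, O = 0.14143.
FeO (M=71.844): mol = 0.27699; Fe = 0.27699, O = 0.27699.
CaO (M=56.077): mol = 0.42370; Ca = 0.42370, O = 0.42370.
SiO2 (M=60.083): mol = 0.84533; Si = 0.84533, O = 1.69066.
ΣO = 2.53278; factor = 6/ΣO = 2.36894.
Ca apfu = 0.42370 × 2.36894 = 1.004.

1.004 Ca apfu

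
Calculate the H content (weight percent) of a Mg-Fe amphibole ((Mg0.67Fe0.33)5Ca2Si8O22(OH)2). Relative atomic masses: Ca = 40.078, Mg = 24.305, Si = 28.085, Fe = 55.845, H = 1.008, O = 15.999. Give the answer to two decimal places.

0.23 weight percent

M((Mg0.67Fe0.33)5Ca2Si8O22(OH)2) = 864.394 g/mol.
H contributes 2 × 1.008 = 2.016 g per mole.
2.016/864.394 = 0.0023 → 0.23%.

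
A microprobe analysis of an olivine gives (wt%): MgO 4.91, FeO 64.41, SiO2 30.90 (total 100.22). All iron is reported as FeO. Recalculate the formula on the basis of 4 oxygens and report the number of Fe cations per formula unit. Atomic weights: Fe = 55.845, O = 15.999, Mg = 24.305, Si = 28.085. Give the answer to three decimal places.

MgO: 4.91/40.304 = 0.12182 mol → 0.12182 mol Mg, 0.12182 mol O.
FeO: 64.41/71.844 = 0.89653 mol → 0.89653 mol Fe, 0.89653 mol O.
SiO2: 30.90/60.083 = 0.51429 mol → 0.51429 mol Si, 1.02858 mol O.
Total oxygen = 2.04693 mol. Normalization factor = 4/2.04693 = 1.95415.
Fe per 4 O = 0.89653 × 1.95415 = 1.752.

1.752 Fe apfu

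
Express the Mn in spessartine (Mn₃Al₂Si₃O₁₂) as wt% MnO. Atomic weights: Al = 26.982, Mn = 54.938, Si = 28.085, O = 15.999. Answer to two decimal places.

M(Mn₃Al₂Si₃O₁₂) = 495.021 g/mol; M(MnO) = 70.937 g/mol.
Moles MnO per formula unit = 3 Mn ÷ 1 = 3.0000.
MnO fraction = (3.0000 × 70.937) / 495.021 = 212.811/495.021 = 0.4299.

42.99 wt%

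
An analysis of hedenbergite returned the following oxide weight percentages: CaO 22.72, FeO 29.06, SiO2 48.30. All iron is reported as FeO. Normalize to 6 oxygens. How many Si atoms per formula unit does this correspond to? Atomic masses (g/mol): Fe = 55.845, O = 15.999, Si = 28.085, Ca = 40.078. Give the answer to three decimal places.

CaO: 22.72/56.077 = 0.40516 mol → 0.40516 mol Ca, 0.40516 mol O.
FeO: 29.06/71.844 = 0.40449 mol → 0.40449 mol Fe, 0.40449 mol O.
SiO2: 48.30/60.083 = 0.80389 mol → 0.80389 mol Si, 1.60778 mol O.
Total oxygen = 2.41743 mol. Normalization factor = 6/2.41743 = 2.48197.
Si per 6 O = 0.80389 × 2.48197 = 1.995.

1.995 Si apfu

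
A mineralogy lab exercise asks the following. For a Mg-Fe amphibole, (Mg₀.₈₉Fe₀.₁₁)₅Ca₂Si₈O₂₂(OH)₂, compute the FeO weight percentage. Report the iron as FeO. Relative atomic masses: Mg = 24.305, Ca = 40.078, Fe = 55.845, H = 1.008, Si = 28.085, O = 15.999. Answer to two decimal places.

4.76 wt%

M((Mg₀.₈₉Fe₀.₁₁)₅Ca₂Si₈O₂₂(OH)₂) = 829.700 g/mol; M(FeO) = 71.844 g/mol.
Moles FeO per formula unit = 0.55 Fe ÷ 1 = 0.5500.
FeO fraction = (0.5500 × 71.844) / 829.700 = 39.514/829.700 = 0.0476.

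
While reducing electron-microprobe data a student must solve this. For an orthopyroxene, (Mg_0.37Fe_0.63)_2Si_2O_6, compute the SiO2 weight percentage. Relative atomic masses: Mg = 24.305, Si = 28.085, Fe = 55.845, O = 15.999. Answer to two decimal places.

49.96 wt%

Formula mass = 240.514 g/mol.
2 Si → 2.0000 mol SiO2 per formula unit; M(SiO2) = 60.083, so SiO2 mass = 120.166 g.
120.166/240.514 × 100 = 49.96 wt%.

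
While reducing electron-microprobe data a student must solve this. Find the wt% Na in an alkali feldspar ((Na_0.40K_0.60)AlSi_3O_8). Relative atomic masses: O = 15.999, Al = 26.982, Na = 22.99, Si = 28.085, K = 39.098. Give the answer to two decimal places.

3.38 mass %

M((Na_0.40K_0.60)AlSi_3O_8) = 271.884 g/mol.
Na contributes 0.40 × 22.99 = 9.196 g per mole.
9.196/271.884 = 0.0338 → 3.38%.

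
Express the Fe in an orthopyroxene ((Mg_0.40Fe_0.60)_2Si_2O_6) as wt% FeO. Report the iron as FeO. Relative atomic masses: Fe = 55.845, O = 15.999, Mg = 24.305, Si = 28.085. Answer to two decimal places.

Formula mass = 238.622 g/mol.
1.20 Fe → 1.2000 mol FeO per formula unit; M(FeO) = 71.844, so FeO mass = 86.213 g.
86.213/238.622 × 100 = 36.13 wt%.

36.13 wt%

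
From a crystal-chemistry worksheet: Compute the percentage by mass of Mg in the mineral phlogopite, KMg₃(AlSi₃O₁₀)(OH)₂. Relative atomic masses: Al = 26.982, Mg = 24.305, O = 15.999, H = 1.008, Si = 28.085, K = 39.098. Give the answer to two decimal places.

M(KMg₃(AlSi₃O₁₀)(OH)₂) = 417.254 g/mol.
Mg contributes 3 × 24.305 = 72.915 g per mole.
72.915/417.254 = 0.1747 → 17.47%.

17.47 wt%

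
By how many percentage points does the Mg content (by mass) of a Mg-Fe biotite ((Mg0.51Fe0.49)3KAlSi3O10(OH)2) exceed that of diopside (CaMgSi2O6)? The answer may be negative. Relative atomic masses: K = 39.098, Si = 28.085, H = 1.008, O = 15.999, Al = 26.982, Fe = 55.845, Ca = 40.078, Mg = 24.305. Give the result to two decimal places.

-3.20 percentage points

First mineral: 37.187 g Mg in 463.618 g formula = 8.02 wt% Mg.
Second mineral: 24.305 g Mg in 216.547 g formula = 11.22 wt% Mg.
8.02% − 11.22% gives a difference of -3.20 percentage points.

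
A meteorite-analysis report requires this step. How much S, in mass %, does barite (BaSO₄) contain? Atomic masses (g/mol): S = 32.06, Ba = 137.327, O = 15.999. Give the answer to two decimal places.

Formula mass = 1·137.327 + 1·32.06 + 4·15.999 = 233.383 g/mol, of which 32.060 g is S.
So S makes up 32.060/233.383 = 0.1374 of the mass, i.e. 13.74%.

13.74 mass %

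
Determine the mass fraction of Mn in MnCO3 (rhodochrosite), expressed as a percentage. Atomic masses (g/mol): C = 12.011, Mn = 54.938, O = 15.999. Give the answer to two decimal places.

47.79 wt%

M(MnCO3) = 114.946 g/mol.
Mn contributes 1 × 54.938 = 54.938 g per mole.
54.938/114.946 = 0.4779 → 47.79%.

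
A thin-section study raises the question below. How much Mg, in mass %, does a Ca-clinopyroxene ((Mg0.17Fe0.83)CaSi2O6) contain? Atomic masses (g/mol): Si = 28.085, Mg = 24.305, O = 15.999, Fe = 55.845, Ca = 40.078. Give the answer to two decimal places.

1.70 mass %

M((Mg0.17Fe0.83)CaSi2O6) = 242.725 g/mol.
Mg contributes 0.17 × 24.305 = 4.132 g per mole.
4.132/242.725 = 0.0170 → 1.70%.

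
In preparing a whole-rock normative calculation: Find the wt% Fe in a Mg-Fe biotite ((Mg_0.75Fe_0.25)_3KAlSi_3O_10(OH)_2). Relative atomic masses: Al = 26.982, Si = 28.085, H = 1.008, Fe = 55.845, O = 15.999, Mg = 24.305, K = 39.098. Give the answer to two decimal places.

9.50 mass %

Molar mass of (Mg_0.75Fe_0.25)_3KAlSi_3O_10(OH)_2: 2.25*24.305 + 0.75*55.845 + 1*39.098 + 1*26.982 + 3*28.085 + 12*15.999 + 2*1.008 = 440.909 g/mol.
Mass of Fe per formula unit: 0.75 × 55.845 = 41.884 g.
Weight fraction Fe = 41.884 / 440.909 = 0.0950.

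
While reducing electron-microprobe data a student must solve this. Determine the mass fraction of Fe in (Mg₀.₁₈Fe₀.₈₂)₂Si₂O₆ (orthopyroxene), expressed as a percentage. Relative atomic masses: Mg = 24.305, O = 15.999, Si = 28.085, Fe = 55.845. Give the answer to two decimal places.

Formula mass = 0.36·24.305 + 1.64·55.845 + 2·28.085 + 6·15.999 = 252.500 g/mol, of which 91.586 g is Fe.
So Fe makes up 91.586/252.500 = 0.3627 of the mass, i.e. 36.27%.

36.27 wt%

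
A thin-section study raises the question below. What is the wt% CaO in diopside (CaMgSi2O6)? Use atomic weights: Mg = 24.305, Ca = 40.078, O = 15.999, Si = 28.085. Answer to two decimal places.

25.90 wt%

M(CaMgSi2O6) = 216.547 g/mol; M(CaO) = 56.077 g/mol.
Moles CaO per formula unit = 1 Ca ÷ 1 = 1.0000.
CaO fraction = (1.0000 × 56.077) / 216.547 = 56.077/216.547 = 0.2590.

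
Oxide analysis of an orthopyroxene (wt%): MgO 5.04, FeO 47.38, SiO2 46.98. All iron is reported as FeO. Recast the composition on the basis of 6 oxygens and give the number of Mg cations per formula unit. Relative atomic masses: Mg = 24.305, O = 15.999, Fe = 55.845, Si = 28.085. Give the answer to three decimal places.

0.319 Mg apfu

MgO: 5.04/40.304 = 0.12505 mol → 0.12505 mol Mg, 0.12505 mol O.
FeO: 47.38/71.844 = 0.65948 mol → 0.65948 mol Fe, 0.65948 mol O.
SiO2: 46.98/60.083 = 0.78192 mol → 0.78192 mol Si, 1.56384 mol O.
Total oxygen = 2.34837 mol. Normalization factor = 6/2.34837 = 2.55496.
Mg per 6 O = 0.12505 × 2.55496 = 0.319.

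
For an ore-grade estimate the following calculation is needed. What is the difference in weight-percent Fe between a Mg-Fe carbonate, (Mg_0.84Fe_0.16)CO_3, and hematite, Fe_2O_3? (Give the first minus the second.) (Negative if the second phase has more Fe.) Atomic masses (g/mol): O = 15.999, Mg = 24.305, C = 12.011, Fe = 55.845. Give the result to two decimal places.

-59.94 percentage points

First mineral: 8.935 g Fe in 89.359 g formula = 10.00 wt% Fe.
Second mineral: 111.690 g Fe in 159.687 g formula = 69.94 wt% Fe.
10.00% − 69.94% gives a difference of -59.94 percentage points.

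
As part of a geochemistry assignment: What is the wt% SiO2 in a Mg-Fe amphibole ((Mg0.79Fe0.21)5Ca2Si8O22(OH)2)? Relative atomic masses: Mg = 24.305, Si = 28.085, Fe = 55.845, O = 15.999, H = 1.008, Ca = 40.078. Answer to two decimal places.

56.85 wt%

Molar mass of (Mg0.79Fe0.21)5Ca2Si8O22(OH)2 = 3.95×24.305 + 1.05×55.845 + 2×40.078 + 8×28.085 + 24×15.999 + 2×1.008 = 845.470 g/mol.
Each formula unit contains 8 Si, equivalent to 8/1 = 8.0000 mol SiO2.
M(SiO2) = 1×28.085 + 2×15.999 = 60.083 g/mol.
Mass of SiO2 per formula unit = 8.0000 × 60.083 = 480.664 g.
SiO2 wt% = 480.664 / 845.470 × 100 = 56.85%.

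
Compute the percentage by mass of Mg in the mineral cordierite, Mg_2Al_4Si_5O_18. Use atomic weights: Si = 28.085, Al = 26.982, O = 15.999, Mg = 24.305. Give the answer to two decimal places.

8.31 weight percent

Molar mass of Mg_2Al_4Si_5O_18: 2×24.305 + 4×26.982 + 5×28.085 + 18×15.999 = 584.945 g/mol.
Mass of Mg per formula unit: 2 × 24.305 = 48.610 g.
Weight fraction Mg = 48.610 / 584.945 = 0.0831.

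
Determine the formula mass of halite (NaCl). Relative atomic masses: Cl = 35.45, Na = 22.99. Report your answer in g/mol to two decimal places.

M = 1(22.99) + 1(35.45)

58.44 g/mol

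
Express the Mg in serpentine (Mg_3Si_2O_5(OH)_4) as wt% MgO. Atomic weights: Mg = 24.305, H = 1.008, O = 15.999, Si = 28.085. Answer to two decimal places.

Molar mass of Mg_3Si_2O_5(OH)_4 = 3×24.305 + 2×28.085 + 9×15.999 + 4×1.008 = 277.108 g/mol.
Each formula unit contains 3 Mg, equivalent to 3/1 = 3.0000 mol MgO.
M(MgO) = 1×24.305 + 1×15.999 = 40.304 g/mol.
Mass of MgO per formula unit = 3.0000 × 40.304 = 120.912 g.
MgO wt% = 120.912 / 277.108 × 100 = 43.63%.

43.63 wt%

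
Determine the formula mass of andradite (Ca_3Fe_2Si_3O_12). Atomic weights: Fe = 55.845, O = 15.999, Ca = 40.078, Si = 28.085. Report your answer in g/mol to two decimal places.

M = 3×40.078 + 2×55.845 + 3×28.085 + 12×15.999

508.17 g/mol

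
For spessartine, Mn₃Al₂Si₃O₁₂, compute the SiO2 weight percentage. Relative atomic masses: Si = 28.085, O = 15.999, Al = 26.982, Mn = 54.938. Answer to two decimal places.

Molar mass of Mn₃Al₂Si₃O₁₂ = 3·54.938 + 2·26.982 + 3·28.085 + 12·15.999 = 495.021 g/mol.
Each formula unit contains 3 Si, equivalent to 3/1 = 3.0000 mol SiO2.
M(SiO2) = 1×28.085 + 2×15.999 = 60.083 g/mol.
Mass of SiO2 per formula unit = 3.0000 × 60.083 = 180.249 g.
SiO2 wt% = 180.249 / 495.021 × 100 = 36.41%.

36.41 wt%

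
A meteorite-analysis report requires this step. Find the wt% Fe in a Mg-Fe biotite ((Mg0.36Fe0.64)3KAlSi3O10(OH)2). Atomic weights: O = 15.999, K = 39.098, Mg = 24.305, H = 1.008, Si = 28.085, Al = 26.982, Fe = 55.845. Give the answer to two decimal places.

M((Mg0.36Fe0.64)3KAlSi3O10(OH)2) = 477.811 g/mol.
Fe contributes 1.92 × 55.845 = 107.222 g per mole.
107.222/477.811 = 0.2244 → 22.44%.

22.44 mass %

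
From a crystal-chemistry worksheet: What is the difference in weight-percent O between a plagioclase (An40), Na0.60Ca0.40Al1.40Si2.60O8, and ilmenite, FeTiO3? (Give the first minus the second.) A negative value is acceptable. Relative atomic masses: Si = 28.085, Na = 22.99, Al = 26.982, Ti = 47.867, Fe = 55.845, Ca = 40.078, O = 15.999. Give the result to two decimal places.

M(Na0.60Ca0.40Al1.40Si2.60O8) = 268.613 g/mol, so wt% O = 127.992/268.613 × 100 = 47.65%.
M(FeTiO3) = 151.709 g/mol, so wt% O = 47.997/151.709 × 100 = 31.64%.
47.65 − 31.64 = 16.01 pp.

16.01 percentage points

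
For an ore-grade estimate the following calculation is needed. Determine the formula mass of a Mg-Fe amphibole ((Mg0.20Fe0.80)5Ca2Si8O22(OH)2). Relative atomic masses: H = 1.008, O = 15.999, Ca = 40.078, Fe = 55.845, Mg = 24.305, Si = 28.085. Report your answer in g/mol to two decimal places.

938.51 g/mol

The formula mass is the sum 1×24.305 + 4×55.845 + 2×40.078 + 8×28.085 + 24×15.999 + 2×1.008.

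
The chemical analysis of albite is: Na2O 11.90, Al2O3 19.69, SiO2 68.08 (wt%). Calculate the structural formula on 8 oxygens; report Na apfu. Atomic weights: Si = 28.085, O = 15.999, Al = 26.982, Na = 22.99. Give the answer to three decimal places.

1.011 Na apfu

11.90 wt% Na2O ÷ 61.979 g/mol = 0.19200 mol, giving 0.38400 Na and 0.19200 O.
19.69 wt% Al2O3 ÷ 101.961 g/mol = 0.19311 mol, giving 0.38622 Al and 0.57933 O.
68.08 wt% SiO2 ÷ 60.083 g/mol = 1.13310 mol, giving 1.13310 Si and 2.26620 O.
Oxygen sums to 3.03753; scaling by 8/3.03753 = 2.63372 puts the formula on 8 O.
Na: 0.38400 × 2.63372 = 1.011 atoms per formula unit.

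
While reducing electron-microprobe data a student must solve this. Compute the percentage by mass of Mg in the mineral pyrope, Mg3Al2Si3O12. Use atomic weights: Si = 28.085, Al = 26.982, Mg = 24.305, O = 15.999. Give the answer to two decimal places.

18.09 weight percent

Formula mass = 3*24.305 + 2*26.982 + 3*28.085 + 12*15.999 = 403.122 g/mol, of which 72.915 g is Mg.
So Mg makes up 72.915/403.122 = 0.1809 of the mass, i.e. 18.09%.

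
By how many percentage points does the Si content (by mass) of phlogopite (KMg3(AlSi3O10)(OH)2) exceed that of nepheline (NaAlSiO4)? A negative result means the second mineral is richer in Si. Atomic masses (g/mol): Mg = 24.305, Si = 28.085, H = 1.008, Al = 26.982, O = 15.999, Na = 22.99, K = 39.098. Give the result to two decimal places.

0.42 percentage points

Si in KMg3(AlSi3O10)(OH)2: molar mass 417.254 g/mol; 3×28.085 = 84.255 g → 20.19 wt%.
Si in NaAlSiO4: molar mass 142.053 g/mol; 1×28.085 = 28.085 g → 19.77 wt%.
Difference = 20.19 − 19.77 = 0.42 percentage points.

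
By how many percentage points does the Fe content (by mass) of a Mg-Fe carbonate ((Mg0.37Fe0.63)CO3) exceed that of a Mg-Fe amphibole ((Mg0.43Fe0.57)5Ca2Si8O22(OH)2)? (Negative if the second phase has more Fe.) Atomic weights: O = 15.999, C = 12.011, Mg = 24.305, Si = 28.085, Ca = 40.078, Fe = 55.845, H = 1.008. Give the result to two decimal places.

Fe in (Mg0.37Fe0.63)CO3: molar mass 104.183 g/mol; 0.63×55.845 = 35.182 g → 33.77 wt%.
Fe in (Mg0.43Fe0.57)5Ca2Si8O22(OH)2: molar mass 902.242 g/mol; 2.85×55.845 = 159.158 g → 17.64 wt%.
Difference = 33.77 − 17.64 = 16.13 percentage points.

16.13 percentage points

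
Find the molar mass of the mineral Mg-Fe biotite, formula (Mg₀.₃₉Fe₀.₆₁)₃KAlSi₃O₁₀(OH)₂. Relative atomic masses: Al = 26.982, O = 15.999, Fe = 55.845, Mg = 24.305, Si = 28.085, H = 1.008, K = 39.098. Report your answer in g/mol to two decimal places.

M = 1.17*24.305 + 1.83*55.845 + 1*39.098 + 1*26.982 + 3*28.085 + 12*15.999 + 2*1.008

474.97 g/mol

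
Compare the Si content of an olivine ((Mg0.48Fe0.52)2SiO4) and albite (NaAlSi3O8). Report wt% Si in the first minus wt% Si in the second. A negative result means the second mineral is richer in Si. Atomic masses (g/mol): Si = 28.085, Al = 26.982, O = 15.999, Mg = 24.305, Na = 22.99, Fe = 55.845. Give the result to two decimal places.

First mineral: 28.085 g Si in 173.493 g formula = 16.19 wt% Si.
Second mineral: 84.255 g Si in 262.219 g formula = 32.13 wt% Si.
16.19% − 32.13% gives a difference of -15.94 percentage points.

-15.94 percentage points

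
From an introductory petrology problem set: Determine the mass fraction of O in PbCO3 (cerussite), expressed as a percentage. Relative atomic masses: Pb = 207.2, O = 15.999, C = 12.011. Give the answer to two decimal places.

Formula mass = 1*207.2 + 1*12.011 + 3*15.999 = 267.208 g/mol, of which 47.997 g is O.
So O makes up 47.997/267.208 = 0.1796 of the mass, i.e. 17.96%.

17.96 weight percent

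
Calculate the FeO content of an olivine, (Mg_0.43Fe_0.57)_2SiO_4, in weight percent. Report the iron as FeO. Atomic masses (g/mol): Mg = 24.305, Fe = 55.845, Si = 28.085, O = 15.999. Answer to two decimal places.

46.36 wt%

Formula mass = 176.647 g/mol.
1.14 Fe → 1.1400 mol FeO per formula unit; M(FeO) = 71.844, so FeO mass = 81.902 g.
81.902/176.647 × 100 = 46.36 wt%.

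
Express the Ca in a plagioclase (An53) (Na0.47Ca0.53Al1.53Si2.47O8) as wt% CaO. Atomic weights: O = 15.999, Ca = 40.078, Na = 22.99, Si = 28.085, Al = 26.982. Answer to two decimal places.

10.98 wt%

M(Na0.47Ca0.53Al1.53Si2.47O8) = 270.691 g/mol; M(CaO) = 56.077 g/mol.
Moles CaO per formula unit = 0.53 Ca ÷ 1 = 0.5300.
CaO fraction = (0.5300 × 56.077) / 270.691 = 29.721/270.691 = 0.1098.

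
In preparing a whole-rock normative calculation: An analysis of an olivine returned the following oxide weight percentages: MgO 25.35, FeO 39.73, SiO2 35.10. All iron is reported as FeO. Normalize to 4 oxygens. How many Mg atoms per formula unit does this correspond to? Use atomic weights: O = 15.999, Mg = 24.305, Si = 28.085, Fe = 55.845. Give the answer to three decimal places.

1.070 Mg apfu

MgO: 25.35/40.304 = 0.62897 mol → 0.62897 mol Mg, 0.62897 mol O.
FeO: 39.73/71.844 = 0.55300 mol → 0.55300 mol Fe, 0.55300 mol O.
SiO2: 35.10/60.083 = 0.58419 mol → 0.58419 mol Si, 1.16838 mol O.
Total oxygen = 2.35035 mol. Normalization factor = 4/2.35035 = 1.70187.
Mg per 4 O = 0.62897 × 1.70187 = 1.070.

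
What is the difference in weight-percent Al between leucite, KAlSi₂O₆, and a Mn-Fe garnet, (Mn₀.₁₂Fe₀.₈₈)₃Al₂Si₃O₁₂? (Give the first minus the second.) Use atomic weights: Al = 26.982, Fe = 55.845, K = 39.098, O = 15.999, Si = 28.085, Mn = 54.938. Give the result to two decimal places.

M(KAlSi₂O₆) = 218.244 g/mol, so wt% Al = 26.982/218.244 × 100 = 12.36%.
M((Mn₀.₁₂Fe₀.₈₈)₃Al₂Si₃O₁₂) = 497.415 g/mol, so wt% Al = 53.964/497.415 × 100 = 10.85%.
12.36 − 10.85 = 1.51 pp.

1.51 percentage points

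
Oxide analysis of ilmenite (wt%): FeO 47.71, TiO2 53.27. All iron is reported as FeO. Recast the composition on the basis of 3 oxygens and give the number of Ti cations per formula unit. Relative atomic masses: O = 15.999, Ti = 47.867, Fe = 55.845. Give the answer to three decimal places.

1.001 Ti apfu

47.71 wt% FeO ÷ 71.844 g/mol = 0.66408 mol, giving 0.66408 Fe and 0.66408 O.
53.27 wt% TiO2 ÷ 79.865 g/mol = 0.66700 mol, giving 0.66700 Ti and 1.33400 O.
Oxygen sums to 1.99808; scaling by 3/1.99808 = 1.50144 puts the formula on 3 O.
Ti: 0.66700 × 1.50144 = 1.001 atoms per formula unit.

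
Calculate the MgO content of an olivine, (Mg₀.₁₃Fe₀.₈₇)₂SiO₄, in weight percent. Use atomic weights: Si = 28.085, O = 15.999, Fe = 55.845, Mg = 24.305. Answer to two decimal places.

Formula mass = 195.571 g/mol.
0.26 Mg → 0.2600 mol MgO per formula unit; M(MgO) = 40.304, so MgO mass = 10.479 g.
10.479/195.571 × 100 = 5.36 wt%.

5.36 wt%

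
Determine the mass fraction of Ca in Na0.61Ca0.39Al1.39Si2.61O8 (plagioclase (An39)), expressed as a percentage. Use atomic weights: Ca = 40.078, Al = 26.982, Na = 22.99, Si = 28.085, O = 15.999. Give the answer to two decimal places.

M(Na0.61Ca0.39Al1.39Si2.61O8) = 268.453 g/mol.
Ca contributes 0.39 × 40.078 = 15.630 g per mole.
15.630/268.453 = 0.0582 → 5.82%.

5.82 wt%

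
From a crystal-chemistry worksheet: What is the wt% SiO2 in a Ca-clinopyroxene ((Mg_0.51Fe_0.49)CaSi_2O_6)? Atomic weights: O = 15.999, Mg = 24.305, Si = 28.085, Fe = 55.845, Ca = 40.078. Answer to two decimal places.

Molar mass of (Mg_0.51Fe_0.49)CaSi_2O_6 = 0.51*24.305 + 0.49*55.845 + 1*40.078 + 2*28.085 + 6*15.999 = 232.002 g/mol.
Each formula unit contains 2 Si, equivalent to 2/1 = 2.0000 mol SiO2.
M(SiO2) = 1×28.085 + 2×15.999 = 60.083 g/mol.
Mass of SiO2 per formula unit = 2.0000 × 60.083 = 120.166 g.
SiO2 wt% = 120.166 / 232.002 × 100 = 51.80%.

51.80 wt%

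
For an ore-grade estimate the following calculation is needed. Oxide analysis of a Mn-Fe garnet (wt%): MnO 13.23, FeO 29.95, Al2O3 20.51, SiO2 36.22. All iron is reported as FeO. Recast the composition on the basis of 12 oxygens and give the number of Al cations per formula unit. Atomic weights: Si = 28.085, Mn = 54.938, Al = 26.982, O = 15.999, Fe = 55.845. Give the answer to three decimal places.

MnO: 13.23/70.937 = 0.18650 mol → 0.18650 mol Mn, 0.18650 mol O.
FeO: 29.95/71.844 = 0.41688 mol → 0.41688 mol Fe, 0.41688 mol O.
Al2O3: 20.51/101.961 = 0.20116 mol → 0.40232 mol Al, 0.60348 mol O.
SiO2: 36.22/60.083 = 0.60283 mol → 0.60283 mol Si, 1.20566 mol O.
Total oxygen = 2.41252 mol. Normalization factor = 12/2.41252 = 4.97405.
Al per 12 O = 0.40232 × 4.97405 = 2.001.

2.001 Al apfu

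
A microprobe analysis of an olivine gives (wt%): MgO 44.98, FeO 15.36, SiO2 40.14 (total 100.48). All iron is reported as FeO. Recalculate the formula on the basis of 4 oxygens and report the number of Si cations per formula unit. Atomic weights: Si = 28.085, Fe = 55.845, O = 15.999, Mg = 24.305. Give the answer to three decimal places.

1.002 Si apfu

44.98 wt% MgO ÷ 40.304 g/mol = 1.11602 mol, giving 1.11602 Mg and 1.11602 O.
15.36 wt% FeO ÷ 71.844 g/mol = 0.21380 mol, giving 0.21380 Fe and 0.21380 O.
40.14 wt% SiO2 ÷ 60.083 g/mol = 0.66808 mol, giving 0.66808 Si and 1.33616 O.
Oxygen sums to 2.66598; scaling by 4/2.66598 = 1.50039 puts the formula on 4 O.
Si: 0.66808 × 1.50039 = 1.002 atoms per formula unit.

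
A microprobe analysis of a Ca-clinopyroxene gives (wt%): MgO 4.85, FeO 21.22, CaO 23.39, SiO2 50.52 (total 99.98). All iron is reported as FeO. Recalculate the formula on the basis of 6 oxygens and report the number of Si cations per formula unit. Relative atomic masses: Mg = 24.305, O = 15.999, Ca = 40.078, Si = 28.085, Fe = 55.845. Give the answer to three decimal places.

2.006 Si apfu

MgO: 4.85/40.304 = 0.12034 mol → 0.12034 mol Mg, 0.12034 mol O.
FeO: 21.22/71.844 = 0.29536 mol → 0.29536 mol Fe, 0.29536 mol O.
CaO: 23.39/56.077 = 0.41711 mol → 0.41711 mol Ca, 0.41711 mol O.
SiO2: 50.52/60.083 = 0.84084 mol → 0.84084 mol Si, 1.68168 mol O.
Total oxygen = 2.51449 mol. Normalization factor = 6/2.51449 = 2.38617.
Si per 6 O = 0.84084 × 2.38617 = 2.006.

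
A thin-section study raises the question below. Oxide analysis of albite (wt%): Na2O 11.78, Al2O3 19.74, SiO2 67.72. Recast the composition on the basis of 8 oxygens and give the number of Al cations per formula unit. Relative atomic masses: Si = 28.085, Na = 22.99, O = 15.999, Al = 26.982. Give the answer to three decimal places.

1.024 Al apfu

11.78 wt% Na2O ÷ 61.979 g/mol = 0.19006 mol, giving 0.38012 Na and 0.19006 O.
19.74 wt% Al2O3 ÷ 101.961 g/mol = 0.19360 mol, giving 0.38720 Al and 0.58080 O.
67.72 wt% SiO2 ÷ 60.083 g/mol = 1.12711 mol, giving 1.12711 Si and 2.25422 O.
Oxygen sums to 3.02508; scaling by 8/3.02508 = 2.64456 puts the formula on 8 O.
Al: 0.38720 × 2.64456 = 1.024 atoms per formula unit.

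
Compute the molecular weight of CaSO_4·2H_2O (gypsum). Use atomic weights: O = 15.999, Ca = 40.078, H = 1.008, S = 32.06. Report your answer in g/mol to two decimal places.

172.16 g/mol

M = 1·40.078 + 1·32.06 + 6·15.999 + 4·1.008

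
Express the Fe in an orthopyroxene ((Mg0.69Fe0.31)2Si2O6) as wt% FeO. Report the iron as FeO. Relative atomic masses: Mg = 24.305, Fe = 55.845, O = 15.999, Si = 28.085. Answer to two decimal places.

20.22 wt%

Formula mass = 220.329 g/mol.
0.62 Fe → 0.6200 mol FeO per formula unit; M(FeO) = 71.844, so FeO mass = 44.543 g.
44.543/220.329 × 100 = 20.22 wt%.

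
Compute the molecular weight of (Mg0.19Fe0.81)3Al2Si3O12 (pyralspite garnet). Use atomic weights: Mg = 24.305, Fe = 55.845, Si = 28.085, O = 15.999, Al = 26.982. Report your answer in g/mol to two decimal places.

479.76 g/mol

M = 0.57*24.305 + 2.43*55.845 + 2*26.982 + 3*28.085 + 12*15.999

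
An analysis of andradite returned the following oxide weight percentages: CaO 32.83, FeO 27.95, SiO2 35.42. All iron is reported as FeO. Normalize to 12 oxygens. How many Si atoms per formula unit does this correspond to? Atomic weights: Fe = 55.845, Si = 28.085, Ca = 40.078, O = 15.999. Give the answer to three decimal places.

3.285 Si apfu

CaO: 32.83/56.077 = 0.58545 mol → 0.58545 mol Ca, 0.58545 mol O.
FeO: 27.95/71.844 = 0.38904 mol → 0.38904 mol Fe, 0.38904 mol O.
SiO2: 35.42/60.083 = 0.58952 mol → 0.58952 mol Si, 1.17904 mol O.
Total oxygen = 2.15353 mol. Normalization factor = 12/2.15353 = 5.57225.
Si per 12 O = 0.58952 × 5.57225 = 3.285.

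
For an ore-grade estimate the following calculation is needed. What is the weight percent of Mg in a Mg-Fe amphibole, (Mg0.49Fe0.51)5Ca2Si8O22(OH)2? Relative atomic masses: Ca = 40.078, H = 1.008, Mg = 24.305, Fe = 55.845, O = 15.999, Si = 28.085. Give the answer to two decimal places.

M((Mg0.49Fe0.51)5Ca2Si8O22(OH)2) = 892.780 g/mol.
Mg contributes 2.45 × 24.305 = 59.547 g per mole.
59.547/892.780 = 0.0667 → 6.67%.

6.67 wt%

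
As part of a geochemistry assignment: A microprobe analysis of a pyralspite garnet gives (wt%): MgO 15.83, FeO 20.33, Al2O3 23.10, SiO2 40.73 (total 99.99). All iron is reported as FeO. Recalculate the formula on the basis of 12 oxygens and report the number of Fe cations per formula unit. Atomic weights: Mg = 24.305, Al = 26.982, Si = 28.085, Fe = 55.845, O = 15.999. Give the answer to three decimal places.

MgO (M=40.304): mol = 0.39276; Mg = 0.39276, O = 0.39276.
FeO (M=71.844): mol = 0.28297; Fe = 0.28297, O = 0.28297.
Al2O3 (M=101.961): mol = 0.22656; Al = 0.45312, O = 0.67968.
SiO2 (M=60.083): mol = 0.67790; Si = 0.67790, O = 1.35580.
ΣO = 2.71121; factor = 12/ΣO = 4.42607.
Fe apfu = 0.28297 × 4.42607 = 1.252.

1.252 Fe apfu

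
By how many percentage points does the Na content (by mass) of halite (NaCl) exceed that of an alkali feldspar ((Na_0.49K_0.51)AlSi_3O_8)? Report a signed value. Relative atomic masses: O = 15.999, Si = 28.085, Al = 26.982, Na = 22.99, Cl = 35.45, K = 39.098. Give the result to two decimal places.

Na in NaCl: molar mass 58.440 g/mol; 1×22.99 = 22.990 g → 39.34 wt%.
Na in (Na_0.49K_0.51)AlSi_3O_8: molar mass 270.434 g/mol; 0.49×22.99 = 11.265 g → 4.17 wt%.
Difference = 39.34 − 4.17 = 35.17 percentage points.

35.17 percentage points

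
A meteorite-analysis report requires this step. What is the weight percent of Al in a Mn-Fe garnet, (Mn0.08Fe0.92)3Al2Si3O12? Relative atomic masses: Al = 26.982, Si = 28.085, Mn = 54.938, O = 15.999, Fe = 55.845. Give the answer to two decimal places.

10.85 weight percent

M((Mn0.08Fe0.92)3Al2Si3O12) = 497.524 g/mol.
Al contributes 2 × 26.982 = 53.964 g per mole.
53.964/497.524 = 0.1085 → 10.85%.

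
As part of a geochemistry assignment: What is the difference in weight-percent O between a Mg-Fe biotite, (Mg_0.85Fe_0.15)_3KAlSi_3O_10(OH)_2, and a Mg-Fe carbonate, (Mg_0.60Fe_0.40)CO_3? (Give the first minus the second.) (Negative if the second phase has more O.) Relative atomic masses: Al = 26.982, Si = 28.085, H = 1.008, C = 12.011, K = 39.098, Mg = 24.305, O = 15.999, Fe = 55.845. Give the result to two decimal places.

-5.02 percentage points

O in (Mg_0.85Fe_0.15)_3KAlSi_3O_10(OH)_2: molar mass 431.447 g/mol; 12×15.999 = 191.988 g → 44.50 wt%.
O in (Mg_0.60Fe_0.40)CO_3: molar mass 96.929 g/mol; 3×15.999 = 47.997 g → 49.52 wt%.
Difference = 44.50 − 49.52 = -5.02 percentage points.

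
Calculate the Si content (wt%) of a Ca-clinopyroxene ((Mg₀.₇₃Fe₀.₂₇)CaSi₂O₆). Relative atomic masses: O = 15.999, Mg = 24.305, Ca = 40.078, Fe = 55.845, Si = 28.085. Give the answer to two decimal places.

24.96 wt%

Formula mass = 0.73*24.305 + 0.27*55.845 + 1*40.078 + 2*28.085 + 6*15.999 = 225.063 g/mol, of which 56.170 g is Si.
So Si makes up 56.170/225.063 = 0.2496 of the mass, i.e. 24.96%.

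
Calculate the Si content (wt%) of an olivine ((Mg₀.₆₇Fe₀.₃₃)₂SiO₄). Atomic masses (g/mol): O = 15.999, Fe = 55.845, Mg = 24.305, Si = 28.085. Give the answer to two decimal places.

Molar mass of (Mg₀.₆₇Fe₀.₃₃)₂SiO₄: 1.34×24.305 + 0.66×55.845 + 1×28.085 + 4×15.999 = 161.507 g/mol.
Mass of Si per formula unit: 1 × 28.085 = 28.085 g.
Weight fraction Si = 28.085 / 161.507 = 0.1739.

17.39 wt%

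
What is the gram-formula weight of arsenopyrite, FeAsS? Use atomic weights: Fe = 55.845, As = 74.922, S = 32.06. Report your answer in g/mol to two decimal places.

The formula mass is the sum 1×55.845 + 1×74.922 + 1×32.06.

162.83 g/mol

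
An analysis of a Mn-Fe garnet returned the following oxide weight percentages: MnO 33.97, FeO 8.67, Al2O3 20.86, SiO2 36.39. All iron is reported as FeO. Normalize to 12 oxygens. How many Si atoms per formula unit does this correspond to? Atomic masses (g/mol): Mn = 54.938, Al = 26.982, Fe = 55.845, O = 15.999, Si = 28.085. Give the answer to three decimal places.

2.998 Si apfu

33.97 wt% MnO ÷ 70.937 g/mol = 0.47888 mol, giving 0.47888 Mn and 0.47888 O.
8.67 wt% FeO ÷ 71.844 g/mol = 0.12068 mol, giving 0.12068 Fe and 0.12068 O.
20.86 wt% Al2O3 ÷ 101.961 g/mol = 0.20459 mol, giving 0.40918 Al and 0.61377 O.
36.39 wt% SiO2 ÷ 60.083 g/mol = 0.60566 mol, giving 0.60566 Si and 1.21132 O.
Oxygen sums to 2.42465; scaling by 12/2.42465 = 4.94917 puts the formula on 12 O.
Si: 0.60566 × 4.94917 = 2.998 atoms per formula unit.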